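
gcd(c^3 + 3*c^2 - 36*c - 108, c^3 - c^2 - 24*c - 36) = c^2 - 3*c - 18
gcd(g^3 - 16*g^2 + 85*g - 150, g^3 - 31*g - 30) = g - 6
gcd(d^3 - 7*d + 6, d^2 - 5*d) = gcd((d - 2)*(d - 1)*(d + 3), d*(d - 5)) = 1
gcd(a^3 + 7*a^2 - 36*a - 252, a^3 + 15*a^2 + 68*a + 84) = a^2 + 13*a + 42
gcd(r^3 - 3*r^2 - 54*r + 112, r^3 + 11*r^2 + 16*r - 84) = r^2 + 5*r - 14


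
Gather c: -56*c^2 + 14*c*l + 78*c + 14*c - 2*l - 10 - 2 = -56*c^2 + c*(14*l + 92) - 2*l - 12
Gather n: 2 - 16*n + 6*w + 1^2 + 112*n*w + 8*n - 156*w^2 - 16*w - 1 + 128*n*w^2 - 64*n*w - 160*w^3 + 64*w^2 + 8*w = n*(128*w^2 + 48*w - 8) - 160*w^3 - 92*w^2 - 2*w + 2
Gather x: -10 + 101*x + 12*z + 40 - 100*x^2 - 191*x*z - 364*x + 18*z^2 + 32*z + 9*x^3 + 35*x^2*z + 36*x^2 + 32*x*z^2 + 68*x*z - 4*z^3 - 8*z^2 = 9*x^3 + x^2*(35*z - 64) + x*(32*z^2 - 123*z - 263) - 4*z^3 + 10*z^2 + 44*z + 30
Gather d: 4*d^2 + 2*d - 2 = 4*d^2 + 2*d - 2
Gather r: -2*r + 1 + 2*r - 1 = 0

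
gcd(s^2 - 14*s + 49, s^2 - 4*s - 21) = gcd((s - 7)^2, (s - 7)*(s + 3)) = s - 7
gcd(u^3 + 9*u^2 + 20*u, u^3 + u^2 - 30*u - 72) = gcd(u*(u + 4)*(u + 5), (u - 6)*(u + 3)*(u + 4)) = u + 4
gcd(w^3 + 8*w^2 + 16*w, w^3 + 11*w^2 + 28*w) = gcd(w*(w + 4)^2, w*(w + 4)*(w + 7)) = w^2 + 4*w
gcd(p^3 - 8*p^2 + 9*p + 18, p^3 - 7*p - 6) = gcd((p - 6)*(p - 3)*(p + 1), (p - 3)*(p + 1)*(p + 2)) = p^2 - 2*p - 3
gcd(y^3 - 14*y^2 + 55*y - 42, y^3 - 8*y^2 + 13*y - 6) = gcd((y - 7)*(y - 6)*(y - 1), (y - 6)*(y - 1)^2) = y^2 - 7*y + 6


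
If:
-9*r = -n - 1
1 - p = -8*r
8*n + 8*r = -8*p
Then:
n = -1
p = 1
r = 0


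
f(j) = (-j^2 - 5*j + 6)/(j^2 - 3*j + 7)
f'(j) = (3 - 2*j)*(-j^2 - 5*j + 6)/(j^2 - 3*j + 7)^2 + (-2*j - 5)/(j^2 - 3*j + 7)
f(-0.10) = 0.89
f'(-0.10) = -0.27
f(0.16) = 0.79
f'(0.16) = -0.49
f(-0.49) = 0.94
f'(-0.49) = -0.03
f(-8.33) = -0.21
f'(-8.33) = 0.07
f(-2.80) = 0.52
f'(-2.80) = 0.22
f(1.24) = -0.36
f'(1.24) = -1.59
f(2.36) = -2.07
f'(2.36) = -1.12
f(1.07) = -0.10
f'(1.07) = -1.46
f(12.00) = -1.72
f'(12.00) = 0.06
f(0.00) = 0.86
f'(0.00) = -0.35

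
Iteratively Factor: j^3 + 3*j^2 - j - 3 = (j + 1)*(j^2 + 2*j - 3) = (j - 1)*(j + 1)*(j + 3)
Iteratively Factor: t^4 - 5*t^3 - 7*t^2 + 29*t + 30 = (t - 5)*(t^3 - 7*t - 6) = (t - 5)*(t - 3)*(t^2 + 3*t + 2) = (t - 5)*(t - 3)*(t + 2)*(t + 1)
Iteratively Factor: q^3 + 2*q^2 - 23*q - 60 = (q - 5)*(q^2 + 7*q + 12) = (q - 5)*(q + 3)*(q + 4)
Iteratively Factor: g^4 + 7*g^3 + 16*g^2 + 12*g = (g + 2)*(g^3 + 5*g^2 + 6*g) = (g + 2)^2*(g^2 + 3*g) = g*(g + 2)^2*(g + 3)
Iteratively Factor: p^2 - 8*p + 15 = (p - 3)*(p - 5)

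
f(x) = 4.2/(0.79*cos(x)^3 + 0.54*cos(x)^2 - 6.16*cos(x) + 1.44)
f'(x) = 4.2*(2.37*sin(x)*cos(x)^2 + 1.08*sin(x)*cos(x) - 6.16*sin(x))/(0.79*cos(x)^3 + 0.54*cos(x)^2 - 6.16*cos(x) + 1.44)^2 = (9.954*cos(x)^2 + 4.536*cos(x) - 25.872)*sin(x)/(0.79*cos(x)^3 + 0.54*cos(x)^2 - 6.16*cos(x) + 1.44)^2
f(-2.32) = 0.75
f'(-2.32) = 0.56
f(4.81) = 4.97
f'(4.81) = 35.27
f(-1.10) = -3.59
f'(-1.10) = 14.19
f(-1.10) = -3.59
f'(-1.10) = 14.19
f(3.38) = 0.58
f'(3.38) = 0.09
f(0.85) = -1.94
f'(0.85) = -2.98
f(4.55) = 1.72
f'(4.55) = 4.34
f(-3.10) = 0.57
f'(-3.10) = 0.02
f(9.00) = 0.61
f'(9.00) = -0.19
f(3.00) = 0.58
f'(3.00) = -0.05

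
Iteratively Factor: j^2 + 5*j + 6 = (j + 2)*(j + 3)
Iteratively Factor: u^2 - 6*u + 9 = (u - 3)*(u - 3)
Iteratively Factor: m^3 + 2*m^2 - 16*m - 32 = (m + 4)*(m^2 - 2*m - 8) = (m - 4)*(m + 4)*(m + 2)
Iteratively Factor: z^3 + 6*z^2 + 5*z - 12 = (z + 4)*(z^2 + 2*z - 3) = (z - 1)*(z + 4)*(z + 3)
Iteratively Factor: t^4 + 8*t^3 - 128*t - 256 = (t + 4)*(t^3 + 4*t^2 - 16*t - 64) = (t + 4)^2*(t^2 - 16) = (t - 4)*(t + 4)^2*(t + 4)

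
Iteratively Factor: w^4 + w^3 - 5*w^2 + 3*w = (w + 3)*(w^3 - 2*w^2 + w) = w*(w + 3)*(w^2 - 2*w + 1) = w*(w - 1)*(w + 3)*(w - 1)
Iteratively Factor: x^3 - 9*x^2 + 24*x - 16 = (x - 4)*(x^2 - 5*x + 4) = (x - 4)*(x - 1)*(x - 4)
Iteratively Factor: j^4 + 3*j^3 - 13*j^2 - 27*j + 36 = (j + 4)*(j^3 - j^2 - 9*j + 9) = (j + 3)*(j + 4)*(j^2 - 4*j + 3) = (j - 1)*(j + 3)*(j + 4)*(j - 3)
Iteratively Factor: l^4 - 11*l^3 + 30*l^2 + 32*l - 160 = (l + 2)*(l^3 - 13*l^2 + 56*l - 80) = (l - 4)*(l + 2)*(l^2 - 9*l + 20) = (l - 5)*(l - 4)*(l + 2)*(l - 4)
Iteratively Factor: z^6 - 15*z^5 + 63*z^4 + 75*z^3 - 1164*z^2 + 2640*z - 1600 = (z + 4)*(z^5 - 19*z^4 + 139*z^3 - 481*z^2 + 760*z - 400) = (z - 1)*(z + 4)*(z^4 - 18*z^3 + 121*z^2 - 360*z + 400) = (z - 5)*(z - 1)*(z + 4)*(z^3 - 13*z^2 + 56*z - 80) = (z - 5)^2*(z - 1)*(z + 4)*(z^2 - 8*z + 16) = (z - 5)^2*(z - 4)*(z - 1)*(z + 4)*(z - 4)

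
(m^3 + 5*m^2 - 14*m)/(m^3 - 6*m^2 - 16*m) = (-m^2 - 5*m + 14)/(-m^2 + 6*m + 16)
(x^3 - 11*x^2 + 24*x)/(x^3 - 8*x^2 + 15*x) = (x - 8)/(x - 5)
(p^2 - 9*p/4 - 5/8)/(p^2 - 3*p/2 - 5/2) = (p + 1/4)/(p + 1)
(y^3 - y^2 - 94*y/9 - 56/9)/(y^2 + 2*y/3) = y - 5/3 - 28/(3*y)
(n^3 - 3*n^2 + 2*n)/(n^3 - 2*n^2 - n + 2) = n/(n + 1)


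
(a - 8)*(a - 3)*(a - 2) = a^3 - 13*a^2 + 46*a - 48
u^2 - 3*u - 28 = (u - 7)*(u + 4)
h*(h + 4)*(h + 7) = h^3 + 11*h^2 + 28*h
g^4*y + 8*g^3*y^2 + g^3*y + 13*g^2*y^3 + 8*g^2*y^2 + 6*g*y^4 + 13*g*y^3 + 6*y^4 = (g + y)^2*(g + 6*y)*(g*y + y)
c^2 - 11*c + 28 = (c - 7)*(c - 4)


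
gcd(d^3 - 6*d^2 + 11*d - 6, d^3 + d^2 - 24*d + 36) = d^2 - 5*d + 6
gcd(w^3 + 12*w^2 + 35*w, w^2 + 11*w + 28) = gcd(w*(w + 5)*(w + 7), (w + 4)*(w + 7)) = w + 7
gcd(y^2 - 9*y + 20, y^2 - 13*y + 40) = y - 5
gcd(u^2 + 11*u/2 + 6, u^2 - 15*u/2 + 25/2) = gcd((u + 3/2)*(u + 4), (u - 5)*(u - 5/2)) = 1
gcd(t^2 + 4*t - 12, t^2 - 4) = t - 2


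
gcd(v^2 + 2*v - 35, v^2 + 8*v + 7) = v + 7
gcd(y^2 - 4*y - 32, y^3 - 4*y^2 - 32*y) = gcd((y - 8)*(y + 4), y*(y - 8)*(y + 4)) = y^2 - 4*y - 32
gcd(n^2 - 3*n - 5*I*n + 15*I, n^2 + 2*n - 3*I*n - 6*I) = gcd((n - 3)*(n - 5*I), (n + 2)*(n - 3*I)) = 1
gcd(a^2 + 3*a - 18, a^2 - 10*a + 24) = 1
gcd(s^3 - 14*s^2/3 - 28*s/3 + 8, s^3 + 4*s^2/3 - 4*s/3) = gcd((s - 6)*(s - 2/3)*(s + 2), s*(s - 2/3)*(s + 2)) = s^2 + 4*s/3 - 4/3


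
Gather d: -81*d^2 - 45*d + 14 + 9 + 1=-81*d^2 - 45*d + 24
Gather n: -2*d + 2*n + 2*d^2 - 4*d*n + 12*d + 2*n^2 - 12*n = 2*d^2 + 10*d + 2*n^2 + n*(-4*d - 10)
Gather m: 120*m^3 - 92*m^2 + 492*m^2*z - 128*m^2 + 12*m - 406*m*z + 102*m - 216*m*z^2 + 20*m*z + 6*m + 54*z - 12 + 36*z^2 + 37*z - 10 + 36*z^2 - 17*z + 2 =120*m^3 + m^2*(492*z - 220) + m*(-216*z^2 - 386*z + 120) + 72*z^2 + 74*z - 20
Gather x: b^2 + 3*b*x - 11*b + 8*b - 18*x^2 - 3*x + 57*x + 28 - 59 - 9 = b^2 - 3*b - 18*x^2 + x*(3*b + 54) - 40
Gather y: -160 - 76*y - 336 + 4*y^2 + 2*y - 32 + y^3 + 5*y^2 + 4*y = y^3 + 9*y^2 - 70*y - 528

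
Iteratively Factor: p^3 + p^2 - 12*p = (p + 4)*(p^2 - 3*p) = (p - 3)*(p + 4)*(p)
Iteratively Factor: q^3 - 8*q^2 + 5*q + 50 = (q + 2)*(q^2 - 10*q + 25) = (q - 5)*(q + 2)*(q - 5)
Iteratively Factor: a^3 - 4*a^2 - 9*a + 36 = (a - 4)*(a^2 - 9) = (a - 4)*(a - 3)*(a + 3)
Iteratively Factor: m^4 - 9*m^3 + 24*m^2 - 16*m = (m - 4)*(m^3 - 5*m^2 + 4*m) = (m - 4)^2*(m^2 - m) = (m - 4)^2*(m - 1)*(m)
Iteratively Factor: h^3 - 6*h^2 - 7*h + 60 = (h - 4)*(h^2 - 2*h - 15) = (h - 4)*(h + 3)*(h - 5)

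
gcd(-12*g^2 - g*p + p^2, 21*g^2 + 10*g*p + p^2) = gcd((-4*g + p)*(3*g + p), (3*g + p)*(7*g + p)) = 3*g + p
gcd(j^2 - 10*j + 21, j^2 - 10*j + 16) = 1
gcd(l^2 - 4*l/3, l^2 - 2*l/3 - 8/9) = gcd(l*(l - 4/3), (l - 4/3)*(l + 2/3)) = l - 4/3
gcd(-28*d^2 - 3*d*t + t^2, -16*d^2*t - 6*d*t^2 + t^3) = 1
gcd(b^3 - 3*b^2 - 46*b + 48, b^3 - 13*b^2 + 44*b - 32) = b^2 - 9*b + 8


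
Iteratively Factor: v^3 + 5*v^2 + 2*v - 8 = (v + 2)*(v^2 + 3*v - 4) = (v - 1)*(v + 2)*(v + 4)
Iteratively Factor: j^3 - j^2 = (j)*(j^2 - j) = j*(j - 1)*(j)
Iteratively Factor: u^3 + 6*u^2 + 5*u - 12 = (u + 4)*(u^2 + 2*u - 3) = (u + 3)*(u + 4)*(u - 1)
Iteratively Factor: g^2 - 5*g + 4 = (g - 1)*(g - 4)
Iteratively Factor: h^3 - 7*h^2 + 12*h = (h - 4)*(h^2 - 3*h) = (h - 4)*(h - 3)*(h)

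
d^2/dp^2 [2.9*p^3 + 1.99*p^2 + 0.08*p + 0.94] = 17.4*p + 3.98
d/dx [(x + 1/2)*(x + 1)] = 2*x + 3/2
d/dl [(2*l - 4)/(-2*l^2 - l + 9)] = 2*(-2*l^2 - l + (l - 2)*(4*l + 1) + 9)/(2*l^2 + l - 9)^2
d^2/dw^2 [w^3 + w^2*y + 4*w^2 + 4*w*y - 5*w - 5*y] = 6*w + 2*y + 8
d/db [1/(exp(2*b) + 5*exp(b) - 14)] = (-2*exp(b) - 5)*exp(b)/(exp(2*b) + 5*exp(b) - 14)^2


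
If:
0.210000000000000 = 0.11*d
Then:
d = 1.91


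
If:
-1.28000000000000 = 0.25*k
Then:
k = -5.12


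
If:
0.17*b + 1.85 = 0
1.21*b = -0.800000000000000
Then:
No Solution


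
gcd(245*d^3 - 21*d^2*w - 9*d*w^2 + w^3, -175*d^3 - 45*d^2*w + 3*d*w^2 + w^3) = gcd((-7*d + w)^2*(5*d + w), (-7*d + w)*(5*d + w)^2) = -35*d^2 - 2*d*w + w^2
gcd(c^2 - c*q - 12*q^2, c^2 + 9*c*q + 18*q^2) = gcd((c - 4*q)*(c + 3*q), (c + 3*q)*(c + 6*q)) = c + 3*q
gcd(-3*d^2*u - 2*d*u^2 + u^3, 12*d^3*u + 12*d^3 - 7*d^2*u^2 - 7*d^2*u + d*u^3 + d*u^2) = -3*d + u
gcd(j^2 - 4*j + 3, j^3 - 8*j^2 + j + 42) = j - 3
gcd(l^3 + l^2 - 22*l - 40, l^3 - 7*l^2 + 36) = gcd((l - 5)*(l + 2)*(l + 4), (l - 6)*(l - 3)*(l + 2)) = l + 2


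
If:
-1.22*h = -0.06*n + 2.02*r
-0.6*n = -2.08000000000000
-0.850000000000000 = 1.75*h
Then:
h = -0.49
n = 3.47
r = 0.40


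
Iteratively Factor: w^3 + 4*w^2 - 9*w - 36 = (w + 3)*(w^2 + w - 12) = (w + 3)*(w + 4)*(w - 3)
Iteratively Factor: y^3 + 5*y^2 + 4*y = (y)*(y^2 + 5*y + 4) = y*(y + 4)*(y + 1)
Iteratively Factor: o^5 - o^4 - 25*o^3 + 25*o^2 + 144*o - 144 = (o - 3)*(o^4 + 2*o^3 - 19*o^2 - 32*o + 48) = (o - 3)*(o + 3)*(o^3 - o^2 - 16*o + 16) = (o - 3)*(o + 3)*(o + 4)*(o^2 - 5*o + 4) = (o - 3)*(o - 1)*(o + 3)*(o + 4)*(o - 4)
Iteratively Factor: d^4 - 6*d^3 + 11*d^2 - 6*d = (d)*(d^3 - 6*d^2 + 11*d - 6) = d*(d - 2)*(d^2 - 4*d + 3) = d*(d - 2)*(d - 1)*(d - 3)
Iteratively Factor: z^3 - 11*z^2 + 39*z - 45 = (z - 3)*(z^2 - 8*z + 15) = (z - 5)*(z - 3)*(z - 3)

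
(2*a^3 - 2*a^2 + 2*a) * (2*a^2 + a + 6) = 4*a^5 - 2*a^4 + 14*a^3 - 10*a^2 + 12*a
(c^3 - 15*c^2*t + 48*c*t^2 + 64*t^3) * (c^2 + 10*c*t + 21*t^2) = c^5 - 5*c^4*t - 81*c^3*t^2 + 229*c^2*t^3 + 1648*c*t^4 + 1344*t^5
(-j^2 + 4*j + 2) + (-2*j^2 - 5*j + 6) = -3*j^2 - j + 8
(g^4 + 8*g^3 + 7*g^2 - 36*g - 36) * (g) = g^5 + 8*g^4 + 7*g^3 - 36*g^2 - 36*g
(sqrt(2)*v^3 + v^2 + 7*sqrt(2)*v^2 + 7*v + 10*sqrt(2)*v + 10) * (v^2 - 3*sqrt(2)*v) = sqrt(2)*v^5 - 5*v^4 + 7*sqrt(2)*v^4 - 35*v^3 + 7*sqrt(2)*v^3 - 50*v^2 - 21*sqrt(2)*v^2 - 30*sqrt(2)*v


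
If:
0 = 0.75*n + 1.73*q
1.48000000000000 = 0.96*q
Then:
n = -3.56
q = 1.54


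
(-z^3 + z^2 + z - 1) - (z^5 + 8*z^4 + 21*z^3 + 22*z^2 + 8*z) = -z^5 - 8*z^4 - 22*z^3 - 21*z^2 - 7*z - 1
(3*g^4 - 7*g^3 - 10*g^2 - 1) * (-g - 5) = -3*g^5 - 8*g^4 + 45*g^3 + 50*g^2 + g + 5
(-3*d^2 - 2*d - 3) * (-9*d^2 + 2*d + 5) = 27*d^4 + 12*d^3 + 8*d^2 - 16*d - 15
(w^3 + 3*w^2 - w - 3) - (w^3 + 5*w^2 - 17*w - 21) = -2*w^2 + 16*w + 18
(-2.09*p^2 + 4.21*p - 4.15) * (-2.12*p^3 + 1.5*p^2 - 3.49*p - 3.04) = 4.4308*p^5 - 12.0602*p^4 + 22.4071*p^3 - 14.5643*p^2 + 1.6851*p + 12.616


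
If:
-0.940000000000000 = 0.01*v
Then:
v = -94.00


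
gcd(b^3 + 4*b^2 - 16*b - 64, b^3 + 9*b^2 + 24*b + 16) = b^2 + 8*b + 16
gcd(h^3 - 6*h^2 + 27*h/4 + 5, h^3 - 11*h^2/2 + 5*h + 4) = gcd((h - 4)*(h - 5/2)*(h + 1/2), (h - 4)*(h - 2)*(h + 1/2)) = h^2 - 7*h/2 - 2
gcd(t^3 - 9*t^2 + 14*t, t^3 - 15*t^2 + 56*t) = t^2 - 7*t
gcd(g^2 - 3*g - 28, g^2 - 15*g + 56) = g - 7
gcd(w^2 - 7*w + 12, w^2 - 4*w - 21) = 1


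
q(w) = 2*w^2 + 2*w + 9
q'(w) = 4*w + 2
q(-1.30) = 9.78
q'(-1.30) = -3.20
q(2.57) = 27.35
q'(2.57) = 12.28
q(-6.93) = 91.19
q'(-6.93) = -25.72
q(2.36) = 24.86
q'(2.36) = 11.44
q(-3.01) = 21.10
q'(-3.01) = -10.04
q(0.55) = 10.70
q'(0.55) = 4.20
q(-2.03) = 13.18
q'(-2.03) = -6.12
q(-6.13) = 71.89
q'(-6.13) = -22.52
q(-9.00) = 153.00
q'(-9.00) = -34.00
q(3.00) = 33.00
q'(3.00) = 14.00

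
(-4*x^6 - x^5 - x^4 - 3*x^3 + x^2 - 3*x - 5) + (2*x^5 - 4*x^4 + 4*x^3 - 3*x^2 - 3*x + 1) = -4*x^6 + x^5 - 5*x^4 + x^3 - 2*x^2 - 6*x - 4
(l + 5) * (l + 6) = l^2 + 11*l + 30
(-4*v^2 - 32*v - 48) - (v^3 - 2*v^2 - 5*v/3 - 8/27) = -v^3 - 2*v^2 - 91*v/3 - 1288/27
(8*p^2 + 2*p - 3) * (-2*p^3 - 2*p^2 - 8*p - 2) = -16*p^5 - 20*p^4 - 62*p^3 - 26*p^2 + 20*p + 6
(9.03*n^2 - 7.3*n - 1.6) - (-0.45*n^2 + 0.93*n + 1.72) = 9.48*n^2 - 8.23*n - 3.32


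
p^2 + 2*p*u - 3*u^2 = (p - u)*(p + 3*u)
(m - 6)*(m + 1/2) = m^2 - 11*m/2 - 3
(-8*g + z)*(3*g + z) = -24*g^2 - 5*g*z + z^2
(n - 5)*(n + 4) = n^2 - n - 20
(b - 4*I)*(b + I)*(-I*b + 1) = -I*b^3 - 2*b^2 - 7*I*b + 4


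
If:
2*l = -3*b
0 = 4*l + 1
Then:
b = 1/6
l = -1/4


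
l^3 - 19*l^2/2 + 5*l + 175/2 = (l - 7)*(l - 5)*(l + 5/2)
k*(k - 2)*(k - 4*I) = k^3 - 2*k^2 - 4*I*k^2 + 8*I*k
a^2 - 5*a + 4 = (a - 4)*(a - 1)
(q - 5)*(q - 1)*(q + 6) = q^3 - 31*q + 30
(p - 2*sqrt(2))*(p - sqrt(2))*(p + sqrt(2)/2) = p^3 - 5*sqrt(2)*p^2/2 + p + 2*sqrt(2)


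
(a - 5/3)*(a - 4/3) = a^2 - 3*a + 20/9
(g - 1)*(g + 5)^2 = g^3 + 9*g^2 + 15*g - 25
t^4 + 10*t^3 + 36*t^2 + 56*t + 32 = (t + 2)^3*(t + 4)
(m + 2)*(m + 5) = m^2 + 7*m + 10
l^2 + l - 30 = (l - 5)*(l + 6)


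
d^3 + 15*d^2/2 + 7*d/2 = d*(d + 1/2)*(d + 7)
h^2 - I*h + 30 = (h - 6*I)*(h + 5*I)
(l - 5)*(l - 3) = l^2 - 8*l + 15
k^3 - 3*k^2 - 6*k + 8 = (k - 4)*(k - 1)*(k + 2)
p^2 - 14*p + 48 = (p - 8)*(p - 6)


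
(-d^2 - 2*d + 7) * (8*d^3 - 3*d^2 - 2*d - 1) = -8*d^5 - 13*d^4 + 64*d^3 - 16*d^2 - 12*d - 7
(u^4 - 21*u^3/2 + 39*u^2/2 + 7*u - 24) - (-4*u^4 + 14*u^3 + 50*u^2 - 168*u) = 5*u^4 - 49*u^3/2 - 61*u^2/2 + 175*u - 24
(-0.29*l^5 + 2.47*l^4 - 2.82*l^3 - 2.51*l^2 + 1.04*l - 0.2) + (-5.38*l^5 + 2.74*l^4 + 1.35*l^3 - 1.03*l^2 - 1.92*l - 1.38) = -5.67*l^5 + 5.21*l^4 - 1.47*l^3 - 3.54*l^2 - 0.88*l - 1.58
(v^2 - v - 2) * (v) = v^3 - v^2 - 2*v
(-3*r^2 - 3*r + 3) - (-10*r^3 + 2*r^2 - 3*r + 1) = 10*r^3 - 5*r^2 + 2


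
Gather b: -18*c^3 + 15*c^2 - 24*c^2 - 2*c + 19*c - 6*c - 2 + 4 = -18*c^3 - 9*c^2 + 11*c + 2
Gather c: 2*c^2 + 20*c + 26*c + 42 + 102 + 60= 2*c^2 + 46*c + 204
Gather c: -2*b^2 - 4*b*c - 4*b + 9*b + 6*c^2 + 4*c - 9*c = -2*b^2 + 5*b + 6*c^2 + c*(-4*b - 5)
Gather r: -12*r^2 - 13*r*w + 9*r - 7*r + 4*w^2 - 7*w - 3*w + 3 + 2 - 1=-12*r^2 + r*(2 - 13*w) + 4*w^2 - 10*w + 4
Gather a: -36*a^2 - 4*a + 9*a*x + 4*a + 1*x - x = -36*a^2 + 9*a*x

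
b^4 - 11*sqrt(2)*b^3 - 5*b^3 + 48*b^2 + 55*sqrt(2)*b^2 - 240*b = b*(b - 5)*(b - 8*sqrt(2))*(b - 3*sqrt(2))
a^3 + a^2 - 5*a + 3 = (a - 1)^2*(a + 3)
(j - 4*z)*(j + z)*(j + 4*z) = j^3 + j^2*z - 16*j*z^2 - 16*z^3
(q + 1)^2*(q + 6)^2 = q^4 + 14*q^3 + 61*q^2 + 84*q + 36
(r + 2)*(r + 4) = r^2 + 6*r + 8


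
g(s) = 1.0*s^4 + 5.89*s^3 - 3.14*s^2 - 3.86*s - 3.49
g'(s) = 4.0*s^3 + 17.67*s^2 - 6.28*s - 3.86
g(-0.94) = -6.75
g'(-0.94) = 14.33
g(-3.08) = -103.49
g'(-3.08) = 66.23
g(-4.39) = -173.97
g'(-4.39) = 25.83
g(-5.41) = -150.51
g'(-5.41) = -86.08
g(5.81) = 2162.73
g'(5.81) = 1340.62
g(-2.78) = -83.84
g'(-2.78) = 64.22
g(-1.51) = -19.90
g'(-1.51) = 32.14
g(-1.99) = -38.98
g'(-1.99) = 47.09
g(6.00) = 2428.55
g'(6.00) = 1458.58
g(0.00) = -3.49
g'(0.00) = -3.86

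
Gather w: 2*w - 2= 2*w - 2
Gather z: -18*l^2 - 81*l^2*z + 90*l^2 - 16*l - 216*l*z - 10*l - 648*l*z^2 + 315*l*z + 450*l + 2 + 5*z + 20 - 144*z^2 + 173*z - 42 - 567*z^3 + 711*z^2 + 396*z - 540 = 72*l^2 + 424*l - 567*z^3 + z^2*(567 - 648*l) + z*(-81*l^2 + 99*l + 574) - 560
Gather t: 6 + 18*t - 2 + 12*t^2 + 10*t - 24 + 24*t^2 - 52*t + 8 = 36*t^2 - 24*t - 12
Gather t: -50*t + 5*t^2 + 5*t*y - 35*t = 5*t^2 + t*(5*y - 85)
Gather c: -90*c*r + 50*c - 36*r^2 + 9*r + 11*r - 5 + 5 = c*(50 - 90*r) - 36*r^2 + 20*r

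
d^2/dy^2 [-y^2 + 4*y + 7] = -2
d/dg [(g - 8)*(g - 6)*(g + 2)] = 3*g^2 - 24*g + 20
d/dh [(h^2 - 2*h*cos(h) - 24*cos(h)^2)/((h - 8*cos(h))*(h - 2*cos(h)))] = 8*(-h^3*sin(h) + 5*h^2*sin(2*h) - h^2*cos(h) - 34*h*sin(h)*cos(h)^2 + 10*h*cos(h)^2 - 34*cos(h)^3)/((h - 8*cos(h))^2*(h - 2*cos(h))^2)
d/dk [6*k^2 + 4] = 12*k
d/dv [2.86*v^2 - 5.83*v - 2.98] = 5.72*v - 5.83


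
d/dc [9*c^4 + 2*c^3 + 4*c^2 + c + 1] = 36*c^3 + 6*c^2 + 8*c + 1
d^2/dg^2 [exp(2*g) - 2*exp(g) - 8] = (4*exp(g) - 2)*exp(g)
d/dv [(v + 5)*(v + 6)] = 2*v + 11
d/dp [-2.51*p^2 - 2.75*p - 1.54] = -5.02*p - 2.75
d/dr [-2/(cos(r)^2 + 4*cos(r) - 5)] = -4*(cos(r) + 2)*sin(r)/(cos(r)^2 + 4*cos(r) - 5)^2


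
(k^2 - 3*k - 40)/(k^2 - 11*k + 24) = (k + 5)/(k - 3)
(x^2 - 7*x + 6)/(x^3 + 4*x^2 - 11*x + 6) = (x - 6)/(x^2 + 5*x - 6)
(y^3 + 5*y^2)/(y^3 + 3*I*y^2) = (y + 5)/(y + 3*I)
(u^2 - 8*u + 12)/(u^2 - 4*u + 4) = (u - 6)/(u - 2)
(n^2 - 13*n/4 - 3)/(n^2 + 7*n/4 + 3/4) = (n - 4)/(n + 1)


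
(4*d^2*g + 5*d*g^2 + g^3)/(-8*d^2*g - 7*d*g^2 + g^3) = (-4*d - g)/(8*d - g)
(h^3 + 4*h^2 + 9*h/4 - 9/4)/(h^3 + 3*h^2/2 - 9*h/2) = (4*h^2 + 4*h - 3)/(2*h*(2*h - 3))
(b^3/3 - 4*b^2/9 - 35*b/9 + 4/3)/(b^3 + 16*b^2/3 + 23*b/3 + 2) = (3*b^2 - 13*b + 4)/(3*(3*b^2 + 7*b + 2))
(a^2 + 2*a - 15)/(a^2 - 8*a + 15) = (a + 5)/(a - 5)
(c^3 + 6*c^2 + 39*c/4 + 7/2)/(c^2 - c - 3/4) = (2*c^2 + 11*c + 14)/(2*c - 3)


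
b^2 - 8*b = b*(b - 8)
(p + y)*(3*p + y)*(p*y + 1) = 3*p^3*y + 4*p^2*y^2 + 3*p^2 + p*y^3 + 4*p*y + y^2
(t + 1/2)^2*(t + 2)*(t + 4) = t^4 + 7*t^3 + 57*t^2/4 + 19*t/2 + 2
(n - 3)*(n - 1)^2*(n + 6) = n^4 + n^3 - 23*n^2 + 39*n - 18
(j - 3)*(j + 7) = j^2 + 4*j - 21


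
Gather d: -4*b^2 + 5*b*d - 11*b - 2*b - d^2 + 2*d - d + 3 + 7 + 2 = -4*b^2 - 13*b - d^2 + d*(5*b + 1) + 12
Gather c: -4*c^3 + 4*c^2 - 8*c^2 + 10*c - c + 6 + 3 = -4*c^3 - 4*c^2 + 9*c + 9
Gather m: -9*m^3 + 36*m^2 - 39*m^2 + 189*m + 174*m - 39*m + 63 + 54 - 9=-9*m^3 - 3*m^2 + 324*m + 108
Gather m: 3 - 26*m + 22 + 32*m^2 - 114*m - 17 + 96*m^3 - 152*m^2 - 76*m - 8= 96*m^3 - 120*m^2 - 216*m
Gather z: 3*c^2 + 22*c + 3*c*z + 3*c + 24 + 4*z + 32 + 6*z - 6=3*c^2 + 25*c + z*(3*c + 10) + 50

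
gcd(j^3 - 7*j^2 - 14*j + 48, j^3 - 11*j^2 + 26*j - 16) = j^2 - 10*j + 16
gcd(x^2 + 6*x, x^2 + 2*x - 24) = x + 6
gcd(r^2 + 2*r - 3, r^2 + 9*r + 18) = r + 3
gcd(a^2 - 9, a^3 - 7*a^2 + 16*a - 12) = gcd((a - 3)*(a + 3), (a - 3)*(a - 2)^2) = a - 3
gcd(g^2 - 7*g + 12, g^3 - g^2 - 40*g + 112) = g - 4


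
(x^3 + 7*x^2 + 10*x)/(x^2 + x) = (x^2 + 7*x + 10)/(x + 1)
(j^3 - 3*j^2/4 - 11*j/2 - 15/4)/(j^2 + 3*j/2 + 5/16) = 4*(j^2 - 2*j - 3)/(4*j + 1)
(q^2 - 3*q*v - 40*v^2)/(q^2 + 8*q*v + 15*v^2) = (q - 8*v)/(q + 3*v)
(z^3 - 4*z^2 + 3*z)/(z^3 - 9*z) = (z - 1)/(z + 3)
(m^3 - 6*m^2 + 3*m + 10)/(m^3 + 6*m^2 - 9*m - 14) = (m - 5)/(m + 7)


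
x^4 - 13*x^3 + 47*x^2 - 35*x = x*(x - 7)*(x - 5)*(x - 1)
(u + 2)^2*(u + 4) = u^3 + 8*u^2 + 20*u + 16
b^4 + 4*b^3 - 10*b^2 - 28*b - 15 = (b - 3)*(b + 1)^2*(b + 5)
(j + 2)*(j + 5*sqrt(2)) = j^2 + 2*j + 5*sqrt(2)*j + 10*sqrt(2)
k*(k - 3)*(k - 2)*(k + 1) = k^4 - 4*k^3 + k^2 + 6*k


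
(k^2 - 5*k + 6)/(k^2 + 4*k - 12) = (k - 3)/(k + 6)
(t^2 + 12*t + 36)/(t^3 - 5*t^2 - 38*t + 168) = (t + 6)/(t^2 - 11*t + 28)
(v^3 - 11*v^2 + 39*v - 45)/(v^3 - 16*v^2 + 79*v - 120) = (v - 3)/(v - 8)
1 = 1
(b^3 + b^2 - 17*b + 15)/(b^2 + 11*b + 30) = (b^2 - 4*b + 3)/(b + 6)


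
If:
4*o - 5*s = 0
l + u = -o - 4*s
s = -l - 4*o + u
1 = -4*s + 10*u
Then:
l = 45/2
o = -5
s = -4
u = -3/2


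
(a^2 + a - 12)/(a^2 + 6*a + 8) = (a - 3)/(a + 2)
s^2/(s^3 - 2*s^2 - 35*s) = s/(s^2 - 2*s - 35)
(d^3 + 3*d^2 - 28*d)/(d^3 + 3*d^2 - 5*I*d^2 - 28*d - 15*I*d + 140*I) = d/(d - 5*I)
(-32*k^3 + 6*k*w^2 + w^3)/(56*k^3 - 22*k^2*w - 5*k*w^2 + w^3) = (4*k + w)/(-7*k + w)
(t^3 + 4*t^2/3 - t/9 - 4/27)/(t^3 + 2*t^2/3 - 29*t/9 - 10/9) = (9*t^2 + 9*t - 4)/(3*(3*t^2 + t - 10))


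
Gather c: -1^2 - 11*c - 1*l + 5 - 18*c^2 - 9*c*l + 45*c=-18*c^2 + c*(34 - 9*l) - l + 4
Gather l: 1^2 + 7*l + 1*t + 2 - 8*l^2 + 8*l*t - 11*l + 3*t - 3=-8*l^2 + l*(8*t - 4) + 4*t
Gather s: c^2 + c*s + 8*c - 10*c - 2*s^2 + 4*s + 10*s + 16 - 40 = c^2 - 2*c - 2*s^2 + s*(c + 14) - 24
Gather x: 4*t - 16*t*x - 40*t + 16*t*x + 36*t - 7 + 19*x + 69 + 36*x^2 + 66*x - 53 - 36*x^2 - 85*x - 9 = 0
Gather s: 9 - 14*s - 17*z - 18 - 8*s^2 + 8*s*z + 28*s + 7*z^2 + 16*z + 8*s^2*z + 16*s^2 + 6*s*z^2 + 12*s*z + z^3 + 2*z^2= s^2*(8*z + 8) + s*(6*z^2 + 20*z + 14) + z^3 + 9*z^2 - z - 9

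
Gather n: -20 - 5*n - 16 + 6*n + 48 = n + 12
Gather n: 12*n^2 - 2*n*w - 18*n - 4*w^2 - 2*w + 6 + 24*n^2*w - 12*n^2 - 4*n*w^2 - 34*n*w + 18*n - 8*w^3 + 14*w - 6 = 24*n^2*w + n*(-4*w^2 - 36*w) - 8*w^3 - 4*w^2 + 12*w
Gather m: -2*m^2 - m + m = -2*m^2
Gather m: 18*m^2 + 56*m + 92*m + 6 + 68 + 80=18*m^2 + 148*m + 154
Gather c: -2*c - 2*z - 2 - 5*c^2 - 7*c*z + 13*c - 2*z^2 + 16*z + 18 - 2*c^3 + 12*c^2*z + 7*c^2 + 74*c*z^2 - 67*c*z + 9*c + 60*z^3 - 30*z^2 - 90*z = -2*c^3 + c^2*(12*z + 2) + c*(74*z^2 - 74*z + 20) + 60*z^3 - 32*z^2 - 76*z + 16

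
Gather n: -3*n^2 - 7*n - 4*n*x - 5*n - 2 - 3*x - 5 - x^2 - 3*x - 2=-3*n^2 + n*(-4*x - 12) - x^2 - 6*x - 9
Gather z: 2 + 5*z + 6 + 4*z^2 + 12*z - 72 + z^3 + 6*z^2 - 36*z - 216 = z^3 + 10*z^2 - 19*z - 280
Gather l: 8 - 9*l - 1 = 7 - 9*l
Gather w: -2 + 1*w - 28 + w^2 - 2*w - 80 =w^2 - w - 110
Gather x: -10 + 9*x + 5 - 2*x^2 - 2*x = -2*x^2 + 7*x - 5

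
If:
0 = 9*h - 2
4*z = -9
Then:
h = 2/9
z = -9/4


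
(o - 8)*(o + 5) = o^2 - 3*o - 40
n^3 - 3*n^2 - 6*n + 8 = (n - 4)*(n - 1)*(n + 2)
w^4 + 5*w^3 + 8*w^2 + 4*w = w*(w + 1)*(w + 2)^2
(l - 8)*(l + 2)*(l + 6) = l^3 - 52*l - 96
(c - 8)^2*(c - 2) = c^3 - 18*c^2 + 96*c - 128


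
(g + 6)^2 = g^2 + 12*g + 36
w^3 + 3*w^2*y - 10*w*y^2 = w*(w - 2*y)*(w + 5*y)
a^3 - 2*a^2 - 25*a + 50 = (a - 5)*(a - 2)*(a + 5)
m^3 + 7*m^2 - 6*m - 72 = (m - 3)*(m + 4)*(m + 6)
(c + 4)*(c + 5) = c^2 + 9*c + 20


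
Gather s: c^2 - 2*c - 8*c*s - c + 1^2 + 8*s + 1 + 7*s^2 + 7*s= c^2 - 3*c + 7*s^2 + s*(15 - 8*c) + 2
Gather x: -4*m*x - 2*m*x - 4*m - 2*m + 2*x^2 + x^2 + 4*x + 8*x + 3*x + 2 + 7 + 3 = -6*m + 3*x^2 + x*(15 - 6*m) + 12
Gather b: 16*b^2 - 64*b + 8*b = 16*b^2 - 56*b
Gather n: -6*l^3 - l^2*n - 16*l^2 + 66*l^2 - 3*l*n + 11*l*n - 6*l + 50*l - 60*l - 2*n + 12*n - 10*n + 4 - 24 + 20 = -6*l^3 + 50*l^2 - 16*l + n*(-l^2 + 8*l)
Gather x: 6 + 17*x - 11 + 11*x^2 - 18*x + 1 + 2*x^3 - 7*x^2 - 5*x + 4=2*x^3 + 4*x^2 - 6*x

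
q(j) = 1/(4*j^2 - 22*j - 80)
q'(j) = (22 - 8*j)/(4*j^2 - 22*j - 80)^2 = (11 - 4*j)/(2*(-2*j^2 + 11*j + 40)^2)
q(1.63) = -0.01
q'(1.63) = 0.00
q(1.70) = -0.01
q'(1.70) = 0.00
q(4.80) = -0.01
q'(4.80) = -0.00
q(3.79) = -0.01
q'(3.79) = -0.00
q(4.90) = -0.01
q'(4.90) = -0.00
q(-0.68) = -0.02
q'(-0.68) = 0.01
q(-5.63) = 0.01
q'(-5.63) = 0.00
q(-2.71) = 0.11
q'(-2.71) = 0.54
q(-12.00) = 0.00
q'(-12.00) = 0.00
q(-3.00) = 0.05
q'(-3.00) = 0.10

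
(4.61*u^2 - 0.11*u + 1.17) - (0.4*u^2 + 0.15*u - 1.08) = 4.21*u^2 - 0.26*u + 2.25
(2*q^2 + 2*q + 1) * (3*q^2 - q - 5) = 6*q^4 + 4*q^3 - 9*q^2 - 11*q - 5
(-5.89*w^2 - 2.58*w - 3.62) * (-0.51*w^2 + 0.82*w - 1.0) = 3.0039*w^4 - 3.514*w^3 + 5.6206*w^2 - 0.3884*w + 3.62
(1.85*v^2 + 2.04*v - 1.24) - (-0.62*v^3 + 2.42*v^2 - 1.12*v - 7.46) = 0.62*v^3 - 0.57*v^2 + 3.16*v + 6.22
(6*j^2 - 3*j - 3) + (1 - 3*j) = 6*j^2 - 6*j - 2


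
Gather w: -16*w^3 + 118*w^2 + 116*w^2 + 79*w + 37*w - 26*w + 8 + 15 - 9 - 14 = -16*w^3 + 234*w^2 + 90*w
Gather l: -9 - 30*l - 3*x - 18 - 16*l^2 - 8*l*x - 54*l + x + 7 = -16*l^2 + l*(-8*x - 84) - 2*x - 20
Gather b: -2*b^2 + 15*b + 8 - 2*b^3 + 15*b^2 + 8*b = -2*b^3 + 13*b^2 + 23*b + 8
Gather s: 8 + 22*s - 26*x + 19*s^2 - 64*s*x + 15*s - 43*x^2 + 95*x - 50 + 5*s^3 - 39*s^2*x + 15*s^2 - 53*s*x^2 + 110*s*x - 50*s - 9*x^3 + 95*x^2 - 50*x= 5*s^3 + s^2*(34 - 39*x) + s*(-53*x^2 + 46*x - 13) - 9*x^3 + 52*x^2 + 19*x - 42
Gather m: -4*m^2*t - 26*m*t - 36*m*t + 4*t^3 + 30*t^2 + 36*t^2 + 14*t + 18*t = -4*m^2*t - 62*m*t + 4*t^3 + 66*t^2 + 32*t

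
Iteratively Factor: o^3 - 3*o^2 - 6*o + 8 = (o - 4)*(o^2 + o - 2) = (o - 4)*(o - 1)*(o + 2)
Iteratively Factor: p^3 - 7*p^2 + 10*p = (p - 2)*(p^2 - 5*p) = p*(p - 2)*(p - 5)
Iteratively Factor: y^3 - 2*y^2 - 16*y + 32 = (y + 4)*(y^2 - 6*y + 8) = (y - 4)*(y + 4)*(y - 2)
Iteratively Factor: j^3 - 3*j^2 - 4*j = (j)*(j^2 - 3*j - 4) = j*(j + 1)*(j - 4)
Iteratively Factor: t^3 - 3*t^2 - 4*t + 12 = (t - 2)*(t^2 - t - 6) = (t - 3)*(t - 2)*(t + 2)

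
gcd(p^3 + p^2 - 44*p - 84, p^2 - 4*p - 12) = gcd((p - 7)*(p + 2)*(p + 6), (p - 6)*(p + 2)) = p + 2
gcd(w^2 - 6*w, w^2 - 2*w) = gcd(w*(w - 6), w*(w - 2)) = w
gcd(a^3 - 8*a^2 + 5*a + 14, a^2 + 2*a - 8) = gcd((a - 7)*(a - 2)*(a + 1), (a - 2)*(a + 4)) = a - 2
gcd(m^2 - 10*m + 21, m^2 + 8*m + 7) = 1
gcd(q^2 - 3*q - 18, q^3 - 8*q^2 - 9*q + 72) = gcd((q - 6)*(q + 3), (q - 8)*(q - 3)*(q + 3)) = q + 3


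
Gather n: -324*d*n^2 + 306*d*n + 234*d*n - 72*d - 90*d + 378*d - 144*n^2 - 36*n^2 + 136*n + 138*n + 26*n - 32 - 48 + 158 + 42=216*d + n^2*(-324*d - 180) + n*(540*d + 300) + 120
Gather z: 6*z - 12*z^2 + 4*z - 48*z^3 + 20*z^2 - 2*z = -48*z^3 + 8*z^2 + 8*z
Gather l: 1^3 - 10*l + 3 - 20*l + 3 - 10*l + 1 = 8 - 40*l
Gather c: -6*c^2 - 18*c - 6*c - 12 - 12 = -6*c^2 - 24*c - 24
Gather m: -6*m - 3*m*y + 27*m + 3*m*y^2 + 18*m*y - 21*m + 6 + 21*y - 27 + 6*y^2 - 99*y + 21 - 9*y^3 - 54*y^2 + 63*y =m*(3*y^2 + 15*y) - 9*y^3 - 48*y^2 - 15*y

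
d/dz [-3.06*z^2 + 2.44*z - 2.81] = 2.44 - 6.12*z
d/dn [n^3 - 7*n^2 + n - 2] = 3*n^2 - 14*n + 1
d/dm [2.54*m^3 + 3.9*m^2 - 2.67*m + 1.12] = 7.62*m^2 + 7.8*m - 2.67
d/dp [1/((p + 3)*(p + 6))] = (-2*p - 9)/(p^4 + 18*p^3 + 117*p^2 + 324*p + 324)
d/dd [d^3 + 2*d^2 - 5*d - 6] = 3*d^2 + 4*d - 5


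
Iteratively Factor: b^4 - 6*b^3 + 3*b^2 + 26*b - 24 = (b - 4)*(b^3 - 2*b^2 - 5*b + 6) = (b - 4)*(b - 3)*(b^2 + b - 2) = (b - 4)*(b - 3)*(b + 2)*(b - 1)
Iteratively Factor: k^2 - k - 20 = (k + 4)*(k - 5)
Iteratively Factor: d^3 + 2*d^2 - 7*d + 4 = (d - 1)*(d^2 + 3*d - 4) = (d - 1)*(d + 4)*(d - 1)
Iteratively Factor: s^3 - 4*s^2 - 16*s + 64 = (s - 4)*(s^2 - 16) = (s - 4)*(s + 4)*(s - 4)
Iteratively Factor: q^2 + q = (q)*(q + 1)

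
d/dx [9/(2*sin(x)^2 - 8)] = -9*sin(x)*cos(x)/(sin(x)^2 - 4)^2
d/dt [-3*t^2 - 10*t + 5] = -6*t - 10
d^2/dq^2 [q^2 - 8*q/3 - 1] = 2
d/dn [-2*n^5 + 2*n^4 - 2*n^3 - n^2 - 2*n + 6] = -10*n^4 + 8*n^3 - 6*n^2 - 2*n - 2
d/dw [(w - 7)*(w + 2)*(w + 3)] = 3*w^2 - 4*w - 29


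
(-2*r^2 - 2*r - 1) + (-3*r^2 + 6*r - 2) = -5*r^2 + 4*r - 3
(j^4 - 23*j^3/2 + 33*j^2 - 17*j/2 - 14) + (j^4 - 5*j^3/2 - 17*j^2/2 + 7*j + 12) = 2*j^4 - 14*j^3 + 49*j^2/2 - 3*j/2 - 2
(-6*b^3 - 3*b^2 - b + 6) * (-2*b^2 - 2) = 12*b^5 + 6*b^4 + 14*b^3 - 6*b^2 + 2*b - 12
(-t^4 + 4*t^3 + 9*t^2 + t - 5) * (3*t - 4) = -3*t^5 + 16*t^4 + 11*t^3 - 33*t^2 - 19*t + 20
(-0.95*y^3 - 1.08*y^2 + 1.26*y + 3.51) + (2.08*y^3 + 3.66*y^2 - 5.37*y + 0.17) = 1.13*y^3 + 2.58*y^2 - 4.11*y + 3.68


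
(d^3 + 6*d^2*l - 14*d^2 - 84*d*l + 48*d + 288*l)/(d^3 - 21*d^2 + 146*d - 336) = (d + 6*l)/(d - 7)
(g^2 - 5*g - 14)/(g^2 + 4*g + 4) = (g - 7)/(g + 2)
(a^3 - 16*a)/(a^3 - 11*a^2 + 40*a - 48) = a*(a + 4)/(a^2 - 7*a + 12)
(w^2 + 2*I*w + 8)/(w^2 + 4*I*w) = (w - 2*I)/w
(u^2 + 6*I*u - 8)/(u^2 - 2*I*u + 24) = (u + 2*I)/(u - 6*I)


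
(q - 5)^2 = q^2 - 10*q + 25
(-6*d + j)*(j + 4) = -6*d*j - 24*d + j^2 + 4*j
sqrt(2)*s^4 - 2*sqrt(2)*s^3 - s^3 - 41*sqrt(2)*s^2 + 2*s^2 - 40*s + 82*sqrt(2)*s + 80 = (s - 2)*(s - 5*sqrt(2))*(s + 4*sqrt(2))*(sqrt(2)*s + 1)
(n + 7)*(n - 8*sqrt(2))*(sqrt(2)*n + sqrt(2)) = sqrt(2)*n^3 - 16*n^2 + 8*sqrt(2)*n^2 - 128*n + 7*sqrt(2)*n - 112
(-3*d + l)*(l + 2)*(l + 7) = -3*d*l^2 - 27*d*l - 42*d + l^3 + 9*l^2 + 14*l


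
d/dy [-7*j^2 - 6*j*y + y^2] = -6*j + 2*y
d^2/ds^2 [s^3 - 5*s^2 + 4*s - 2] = 6*s - 10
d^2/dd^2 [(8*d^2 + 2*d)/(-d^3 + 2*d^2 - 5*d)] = 4*(-4*d^3 - 3*d^2 + 66*d - 39)/(d^6 - 6*d^5 + 27*d^4 - 68*d^3 + 135*d^2 - 150*d + 125)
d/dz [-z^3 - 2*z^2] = z*(-3*z - 4)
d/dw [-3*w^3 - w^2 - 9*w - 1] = -9*w^2 - 2*w - 9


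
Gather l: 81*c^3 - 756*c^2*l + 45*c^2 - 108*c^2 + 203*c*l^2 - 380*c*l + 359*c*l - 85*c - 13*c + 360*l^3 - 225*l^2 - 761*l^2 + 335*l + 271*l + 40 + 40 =81*c^3 - 63*c^2 - 98*c + 360*l^3 + l^2*(203*c - 986) + l*(-756*c^2 - 21*c + 606) + 80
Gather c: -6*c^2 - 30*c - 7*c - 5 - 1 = -6*c^2 - 37*c - 6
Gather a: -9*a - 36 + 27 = -9*a - 9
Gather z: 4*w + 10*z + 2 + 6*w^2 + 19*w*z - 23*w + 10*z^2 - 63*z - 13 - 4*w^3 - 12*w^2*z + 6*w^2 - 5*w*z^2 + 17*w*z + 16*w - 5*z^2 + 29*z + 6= -4*w^3 + 12*w^2 - 3*w + z^2*(5 - 5*w) + z*(-12*w^2 + 36*w - 24) - 5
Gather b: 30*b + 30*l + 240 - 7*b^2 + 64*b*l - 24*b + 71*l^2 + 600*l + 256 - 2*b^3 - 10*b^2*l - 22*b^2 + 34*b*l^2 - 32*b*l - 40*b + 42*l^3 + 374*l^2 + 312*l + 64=-2*b^3 + b^2*(-10*l - 29) + b*(34*l^2 + 32*l - 34) + 42*l^3 + 445*l^2 + 942*l + 560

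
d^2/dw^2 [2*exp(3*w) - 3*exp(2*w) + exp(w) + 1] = (18*exp(2*w) - 12*exp(w) + 1)*exp(w)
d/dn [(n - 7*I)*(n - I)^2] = 3*(n - 5*I)*(n - I)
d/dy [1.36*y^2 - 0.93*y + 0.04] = 2.72*y - 0.93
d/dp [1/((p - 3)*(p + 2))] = (1 - 2*p)/(p^4 - 2*p^3 - 11*p^2 + 12*p + 36)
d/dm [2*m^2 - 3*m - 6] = 4*m - 3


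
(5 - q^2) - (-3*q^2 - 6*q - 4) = 2*q^2 + 6*q + 9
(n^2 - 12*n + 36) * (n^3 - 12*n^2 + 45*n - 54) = n^5 - 24*n^4 + 225*n^3 - 1026*n^2 + 2268*n - 1944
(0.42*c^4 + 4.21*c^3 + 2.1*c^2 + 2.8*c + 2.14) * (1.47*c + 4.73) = 0.6174*c^5 + 8.1753*c^4 + 23.0003*c^3 + 14.049*c^2 + 16.3898*c + 10.1222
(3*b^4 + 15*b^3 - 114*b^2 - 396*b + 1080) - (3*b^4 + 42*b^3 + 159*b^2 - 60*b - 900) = -27*b^3 - 273*b^2 - 336*b + 1980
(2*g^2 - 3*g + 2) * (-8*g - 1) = -16*g^3 + 22*g^2 - 13*g - 2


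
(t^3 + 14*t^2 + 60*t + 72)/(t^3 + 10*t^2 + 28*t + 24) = (t + 6)/(t + 2)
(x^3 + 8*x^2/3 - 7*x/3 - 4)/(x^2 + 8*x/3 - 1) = (3*x^2 - x - 4)/(3*x - 1)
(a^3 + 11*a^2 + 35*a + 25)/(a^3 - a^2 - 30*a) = (a^2 + 6*a + 5)/(a*(a - 6))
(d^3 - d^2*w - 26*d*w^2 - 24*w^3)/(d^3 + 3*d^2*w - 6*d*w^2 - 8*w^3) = (-d + 6*w)/(-d + 2*w)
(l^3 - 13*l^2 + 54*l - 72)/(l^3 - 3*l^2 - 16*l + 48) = (l - 6)/(l + 4)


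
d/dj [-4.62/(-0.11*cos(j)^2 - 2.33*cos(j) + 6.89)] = (1.0164*cos(j) + 10.7646)*sin(j)/(0.11*cos(j)^2 + 2.33*cos(j) - 6.89)^2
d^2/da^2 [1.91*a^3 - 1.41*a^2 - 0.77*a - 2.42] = 11.46*a - 2.82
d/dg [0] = 0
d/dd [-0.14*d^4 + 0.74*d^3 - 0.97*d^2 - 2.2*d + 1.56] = -0.56*d^3 + 2.22*d^2 - 1.94*d - 2.2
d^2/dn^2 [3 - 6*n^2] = -12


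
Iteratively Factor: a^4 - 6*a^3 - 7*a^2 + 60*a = (a)*(a^3 - 6*a^2 - 7*a + 60) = a*(a - 4)*(a^2 - 2*a - 15) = a*(a - 4)*(a + 3)*(a - 5)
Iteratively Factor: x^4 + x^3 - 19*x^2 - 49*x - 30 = (x + 1)*(x^3 - 19*x - 30) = (x - 5)*(x + 1)*(x^2 + 5*x + 6) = (x - 5)*(x + 1)*(x + 2)*(x + 3)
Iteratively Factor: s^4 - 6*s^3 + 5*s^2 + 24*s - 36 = (s + 2)*(s^3 - 8*s^2 + 21*s - 18) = (s - 3)*(s + 2)*(s^2 - 5*s + 6) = (s - 3)*(s - 2)*(s + 2)*(s - 3)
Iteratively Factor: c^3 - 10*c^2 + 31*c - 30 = (c - 3)*(c^2 - 7*c + 10) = (c - 3)*(c - 2)*(c - 5)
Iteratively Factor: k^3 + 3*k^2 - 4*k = (k - 1)*(k^2 + 4*k) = (k - 1)*(k + 4)*(k)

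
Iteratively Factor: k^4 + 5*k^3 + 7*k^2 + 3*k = (k + 1)*(k^3 + 4*k^2 + 3*k) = (k + 1)^2*(k^2 + 3*k) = k*(k + 1)^2*(k + 3)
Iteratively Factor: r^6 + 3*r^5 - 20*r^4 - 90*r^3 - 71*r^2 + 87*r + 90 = (r + 3)*(r^5 - 20*r^3 - 30*r^2 + 19*r + 30) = (r - 5)*(r + 3)*(r^4 + 5*r^3 + 5*r^2 - 5*r - 6) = (r - 5)*(r - 1)*(r + 3)*(r^3 + 6*r^2 + 11*r + 6) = (r - 5)*(r - 1)*(r + 1)*(r + 3)*(r^2 + 5*r + 6) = (r - 5)*(r - 1)*(r + 1)*(r + 3)^2*(r + 2)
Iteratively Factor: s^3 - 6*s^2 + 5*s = (s - 1)*(s^2 - 5*s) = (s - 5)*(s - 1)*(s)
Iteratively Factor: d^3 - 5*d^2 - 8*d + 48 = (d + 3)*(d^2 - 8*d + 16) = (d - 4)*(d + 3)*(d - 4)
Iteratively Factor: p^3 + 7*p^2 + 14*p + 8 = (p + 1)*(p^2 + 6*p + 8) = (p + 1)*(p + 4)*(p + 2)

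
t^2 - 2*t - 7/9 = (t - 7/3)*(t + 1/3)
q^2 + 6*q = q*(q + 6)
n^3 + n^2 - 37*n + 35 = (n - 5)*(n - 1)*(n + 7)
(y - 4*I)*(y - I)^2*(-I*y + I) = -I*y^4 - 6*y^3 + I*y^3 + 6*y^2 + 9*I*y^2 + 4*y - 9*I*y - 4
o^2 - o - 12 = (o - 4)*(o + 3)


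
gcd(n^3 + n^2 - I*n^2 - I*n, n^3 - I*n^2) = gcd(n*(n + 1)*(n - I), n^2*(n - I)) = n^2 - I*n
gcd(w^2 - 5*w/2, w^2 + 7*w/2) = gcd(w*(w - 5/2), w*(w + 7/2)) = w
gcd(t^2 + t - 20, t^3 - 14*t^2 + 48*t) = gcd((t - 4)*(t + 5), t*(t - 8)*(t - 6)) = 1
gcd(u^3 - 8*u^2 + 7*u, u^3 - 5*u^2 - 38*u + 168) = u - 7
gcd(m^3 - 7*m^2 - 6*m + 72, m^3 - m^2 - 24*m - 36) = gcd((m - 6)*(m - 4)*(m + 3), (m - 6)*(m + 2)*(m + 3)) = m^2 - 3*m - 18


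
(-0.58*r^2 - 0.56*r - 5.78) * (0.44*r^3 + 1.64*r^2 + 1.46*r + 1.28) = -0.2552*r^5 - 1.1976*r^4 - 4.3084*r^3 - 11.0392*r^2 - 9.1556*r - 7.3984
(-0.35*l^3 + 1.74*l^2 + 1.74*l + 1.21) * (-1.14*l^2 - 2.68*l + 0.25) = 0.399*l^5 - 1.0456*l^4 - 6.7343*l^3 - 5.6076*l^2 - 2.8078*l + 0.3025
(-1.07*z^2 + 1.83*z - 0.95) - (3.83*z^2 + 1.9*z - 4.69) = -4.9*z^2 - 0.0699999999999998*z + 3.74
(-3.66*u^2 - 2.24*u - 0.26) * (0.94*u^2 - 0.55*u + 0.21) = -3.4404*u^4 - 0.0925999999999996*u^3 + 0.219*u^2 - 0.3274*u - 0.0546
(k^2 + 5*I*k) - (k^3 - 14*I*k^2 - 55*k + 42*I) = -k^3 + k^2 + 14*I*k^2 + 55*k + 5*I*k - 42*I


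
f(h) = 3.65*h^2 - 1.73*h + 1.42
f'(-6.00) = -45.53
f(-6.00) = 143.20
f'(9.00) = 63.97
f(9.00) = 281.50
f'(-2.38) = -19.10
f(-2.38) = 26.21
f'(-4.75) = -36.40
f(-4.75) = 91.99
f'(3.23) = 21.85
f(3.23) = 33.91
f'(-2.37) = -19.03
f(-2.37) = 26.02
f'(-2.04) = -16.62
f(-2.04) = 20.14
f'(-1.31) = -11.29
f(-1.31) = 9.95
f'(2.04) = 13.16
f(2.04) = 13.08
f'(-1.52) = -12.83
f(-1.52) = 12.48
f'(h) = 7.3*h - 1.73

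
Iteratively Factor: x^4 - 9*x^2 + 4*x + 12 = (x + 1)*(x^3 - x^2 - 8*x + 12) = (x - 2)*(x + 1)*(x^2 + x - 6) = (x - 2)^2*(x + 1)*(x + 3)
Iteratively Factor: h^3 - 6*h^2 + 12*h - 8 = (h - 2)*(h^2 - 4*h + 4) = (h - 2)^2*(h - 2)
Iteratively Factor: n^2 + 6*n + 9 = (n + 3)*(n + 3)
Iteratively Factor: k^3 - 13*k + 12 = (k + 4)*(k^2 - 4*k + 3) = (k - 1)*(k + 4)*(k - 3)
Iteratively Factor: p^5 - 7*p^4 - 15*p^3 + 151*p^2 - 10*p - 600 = (p - 5)*(p^4 - 2*p^3 - 25*p^2 + 26*p + 120) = (p - 5)*(p - 3)*(p^3 + p^2 - 22*p - 40) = (p - 5)^2*(p - 3)*(p^2 + 6*p + 8) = (p - 5)^2*(p - 3)*(p + 2)*(p + 4)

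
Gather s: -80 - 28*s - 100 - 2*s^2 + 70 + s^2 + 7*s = -s^2 - 21*s - 110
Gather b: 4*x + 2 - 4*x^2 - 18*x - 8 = -4*x^2 - 14*x - 6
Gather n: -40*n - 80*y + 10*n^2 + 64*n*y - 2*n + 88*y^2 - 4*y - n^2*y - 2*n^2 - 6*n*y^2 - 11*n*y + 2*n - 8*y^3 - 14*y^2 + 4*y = n^2*(8 - y) + n*(-6*y^2 + 53*y - 40) - 8*y^3 + 74*y^2 - 80*y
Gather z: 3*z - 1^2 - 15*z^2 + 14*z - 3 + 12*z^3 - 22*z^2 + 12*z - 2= 12*z^3 - 37*z^2 + 29*z - 6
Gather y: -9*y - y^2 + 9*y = -y^2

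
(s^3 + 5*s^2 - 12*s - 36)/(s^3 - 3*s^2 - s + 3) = (s^2 + 8*s + 12)/(s^2 - 1)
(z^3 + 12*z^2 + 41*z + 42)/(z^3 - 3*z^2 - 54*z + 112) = (z^2 + 5*z + 6)/(z^2 - 10*z + 16)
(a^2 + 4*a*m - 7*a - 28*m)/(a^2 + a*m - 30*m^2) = (a^2 + 4*a*m - 7*a - 28*m)/(a^2 + a*m - 30*m^2)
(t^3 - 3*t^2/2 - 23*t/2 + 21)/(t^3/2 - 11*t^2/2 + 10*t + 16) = (2*t^3 - 3*t^2 - 23*t + 42)/(t^3 - 11*t^2 + 20*t + 32)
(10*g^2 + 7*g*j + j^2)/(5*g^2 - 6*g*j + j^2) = (10*g^2 + 7*g*j + j^2)/(5*g^2 - 6*g*j + j^2)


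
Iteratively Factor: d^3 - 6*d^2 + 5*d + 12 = (d - 4)*(d^2 - 2*d - 3) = (d - 4)*(d + 1)*(d - 3)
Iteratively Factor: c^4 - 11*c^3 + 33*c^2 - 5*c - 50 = (c + 1)*(c^3 - 12*c^2 + 45*c - 50) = (c - 2)*(c + 1)*(c^2 - 10*c + 25) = (c - 5)*(c - 2)*(c + 1)*(c - 5)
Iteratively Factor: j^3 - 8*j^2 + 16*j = (j - 4)*(j^2 - 4*j) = j*(j - 4)*(j - 4)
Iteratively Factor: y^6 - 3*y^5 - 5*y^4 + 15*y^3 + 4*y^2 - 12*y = (y + 2)*(y^5 - 5*y^4 + 5*y^3 + 5*y^2 - 6*y) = (y - 3)*(y + 2)*(y^4 - 2*y^3 - y^2 + 2*y) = y*(y - 3)*(y + 2)*(y^3 - 2*y^2 - y + 2) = y*(y - 3)*(y + 1)*(y + 2)*(y^2 - 3*y + 2) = y*(y - 3)*(y - 1)*(y + 1)*(y + 2)*(y - 2)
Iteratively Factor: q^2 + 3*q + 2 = (q + 1)*(q + 2)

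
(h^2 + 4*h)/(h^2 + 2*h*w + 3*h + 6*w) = h*(h + 4)/(h^2 + 2*h*w + 3*h + 6*w)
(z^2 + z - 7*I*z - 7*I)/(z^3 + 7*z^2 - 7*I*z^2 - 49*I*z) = (z + 1)/(z*(z + 7))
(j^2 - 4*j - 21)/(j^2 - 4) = (j^2 - 4*j - 21)/(j^2 - 4)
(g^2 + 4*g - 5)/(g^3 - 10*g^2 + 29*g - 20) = (g + 5)/(g^2 - 9*g + 20)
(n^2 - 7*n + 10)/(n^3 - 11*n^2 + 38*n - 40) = 1/(n - 4)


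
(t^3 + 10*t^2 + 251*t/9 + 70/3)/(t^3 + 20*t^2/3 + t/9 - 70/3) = (3*t + 5)/(3*t - 5)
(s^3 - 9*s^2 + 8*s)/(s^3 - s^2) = (s - 8)/s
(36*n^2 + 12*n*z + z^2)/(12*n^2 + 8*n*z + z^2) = (6*n + z)/(2*n + z)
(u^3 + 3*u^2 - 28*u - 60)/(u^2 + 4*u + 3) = (u^3 + 3*u^2 - 28*u - 60)/(u^2 + 4*u + 3)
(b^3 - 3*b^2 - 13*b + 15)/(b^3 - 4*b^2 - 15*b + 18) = (b - 5)/(b - 6)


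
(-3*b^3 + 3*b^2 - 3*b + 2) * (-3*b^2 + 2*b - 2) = 9*b^5 - 15*b^4 + 21*b^3 - 18*b^2 + 10*b - 4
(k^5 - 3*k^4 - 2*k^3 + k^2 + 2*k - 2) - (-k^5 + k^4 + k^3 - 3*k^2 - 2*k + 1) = 2*k^5 - 4*k^4 - 3*k^3 + 4*k^2 + 4*k - 3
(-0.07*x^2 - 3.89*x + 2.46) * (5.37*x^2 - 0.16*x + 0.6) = -0.3759*x^4 - 20.8781*x^3 + 13.7906*x^2 - 2.7276*x + 1.476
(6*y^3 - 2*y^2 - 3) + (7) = 6*y^3 - 2*y^2 + 4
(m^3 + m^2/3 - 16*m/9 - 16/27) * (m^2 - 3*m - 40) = m^5 - 8*m^4/3 - 385*m^3/9 - 232*m^2/27 + 656*m/9 + 640/27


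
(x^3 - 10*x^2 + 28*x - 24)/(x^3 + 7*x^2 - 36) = (x^2 - 8*x + 12)/(x^2 + 9*x + 18)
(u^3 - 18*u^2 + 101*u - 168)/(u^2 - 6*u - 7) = (u^2 - 11*u + 24)/(u + 1)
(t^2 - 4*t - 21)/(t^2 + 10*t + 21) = (t - 7)/(t + 7)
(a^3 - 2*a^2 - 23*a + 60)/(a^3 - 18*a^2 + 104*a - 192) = (a^2 + 2*a - 15)/(a^2 - 14*a + 48)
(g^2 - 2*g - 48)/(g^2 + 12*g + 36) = (g - 8)/(g + 6)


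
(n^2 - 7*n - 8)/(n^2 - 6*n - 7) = (n - 8)/(n - 7)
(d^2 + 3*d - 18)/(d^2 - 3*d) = (d + 6)/d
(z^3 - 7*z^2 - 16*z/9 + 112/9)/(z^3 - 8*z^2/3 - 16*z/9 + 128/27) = 3*(z - 7)/(3*z - 8)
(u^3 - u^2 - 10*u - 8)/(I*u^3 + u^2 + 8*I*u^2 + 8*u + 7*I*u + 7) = I*(-u^2 + 2*u + 8)/(u^2 + u*(7 - I) - 7*I)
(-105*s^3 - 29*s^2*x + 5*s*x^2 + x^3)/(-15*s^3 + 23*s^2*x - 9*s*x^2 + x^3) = (21*s^2 + 10*s*x + x^2)/(3*s^2 - 4*s*x + x^2)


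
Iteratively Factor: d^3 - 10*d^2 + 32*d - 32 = (d - 2)*(d^2 - 8*d + 16) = (d - 4)*(d - 2)*(d - 4)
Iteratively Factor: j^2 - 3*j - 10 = (j + 2)*(j - 5)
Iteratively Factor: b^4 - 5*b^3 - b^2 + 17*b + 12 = (b + 1)*(b^3 - 6*b^2 + 5*b + 12) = (b - 3)*(b + 1)*(b^2 - 3*b - 4) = (b - 4)*(b - 3)*(b + 1)*(b + 1)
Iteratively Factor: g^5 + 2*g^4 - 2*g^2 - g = (g + 1)*(g^4 + g^3 - g^2 - g) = (g + 1)^2*(g^3 - g) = g*(g + 1)^2*(g^2 - 1) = g*(g - 1)*(g + 1)^2*(g + 1)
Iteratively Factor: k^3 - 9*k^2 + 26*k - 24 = (k - 2)*(k^2 - 7*k + 12) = (k - 4)*(k - 2)*(k - 3)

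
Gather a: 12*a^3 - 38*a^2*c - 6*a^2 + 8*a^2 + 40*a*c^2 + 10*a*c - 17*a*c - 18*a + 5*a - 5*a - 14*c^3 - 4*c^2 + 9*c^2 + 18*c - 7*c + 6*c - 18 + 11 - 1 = 12*a^3 + a^2*(2 - 38*c) + a*(40*c^2 - 7*c - 18) - 14*c^3 + 5*c^2 + 17*c - 8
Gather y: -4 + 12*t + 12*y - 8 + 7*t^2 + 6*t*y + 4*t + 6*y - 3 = 7*t^2 + 16*t + y*(6*t + 18) - 15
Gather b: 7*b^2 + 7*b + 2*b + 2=7*b^2 + 9*b + 2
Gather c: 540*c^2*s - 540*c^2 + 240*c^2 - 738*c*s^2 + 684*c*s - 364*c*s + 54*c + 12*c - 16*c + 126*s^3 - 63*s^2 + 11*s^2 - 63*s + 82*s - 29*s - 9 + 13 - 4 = c^2*(540*s - 300) + c*(-738*s^2 + 320*s + 50) + 126*s^3 - 52*s^2 - 10*s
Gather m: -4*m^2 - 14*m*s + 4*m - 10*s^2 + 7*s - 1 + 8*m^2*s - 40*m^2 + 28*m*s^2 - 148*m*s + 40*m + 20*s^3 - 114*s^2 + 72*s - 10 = m^2*(8*s - 44) + m*(28*s^2 - 162*s + 44) + 20*s^3 - 124*s^2 + 79*s - 11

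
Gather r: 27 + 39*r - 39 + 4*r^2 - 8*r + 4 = 4*r^2 + 31*r - 8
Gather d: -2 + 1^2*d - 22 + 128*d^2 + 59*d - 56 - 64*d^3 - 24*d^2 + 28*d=-64*d^3 + 104*d^2 + 88*d - 80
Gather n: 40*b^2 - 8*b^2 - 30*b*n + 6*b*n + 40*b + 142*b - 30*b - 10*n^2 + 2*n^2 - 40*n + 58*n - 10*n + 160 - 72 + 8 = 32*b^2 + 152*b - 8*n^2 + n*(8 - 24*b) + 96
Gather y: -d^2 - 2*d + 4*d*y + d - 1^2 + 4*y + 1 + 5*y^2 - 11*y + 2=-d^2 - d + 5*y^2 + y*(4*d - 7) + 2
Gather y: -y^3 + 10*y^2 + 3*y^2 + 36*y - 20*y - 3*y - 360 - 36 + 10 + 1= -y^3 + 13*y^2 + 13*y - 385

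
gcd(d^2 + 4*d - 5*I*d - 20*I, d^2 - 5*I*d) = d - 5*I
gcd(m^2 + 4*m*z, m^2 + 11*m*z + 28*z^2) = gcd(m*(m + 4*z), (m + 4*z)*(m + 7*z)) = m + 4*z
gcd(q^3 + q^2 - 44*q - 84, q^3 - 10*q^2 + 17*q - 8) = 1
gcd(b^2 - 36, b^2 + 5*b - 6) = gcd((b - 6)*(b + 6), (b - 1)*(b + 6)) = b + 6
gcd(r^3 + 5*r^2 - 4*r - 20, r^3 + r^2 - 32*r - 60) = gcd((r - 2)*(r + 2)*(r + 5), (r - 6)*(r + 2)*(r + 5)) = r^2 + 7*r + 10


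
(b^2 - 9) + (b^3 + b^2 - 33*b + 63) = b^3 + 2*b^2 - 33*b + 54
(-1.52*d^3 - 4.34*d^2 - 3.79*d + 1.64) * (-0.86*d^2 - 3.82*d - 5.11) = 1.3072*d^5 + 9.5388*d^4 + 27.6054*d^3 + 35.2448*d^2 + 13.1021*d - 8.3804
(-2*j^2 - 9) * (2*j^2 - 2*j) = -4*j^4 + 4*j^3 - 18*j^2 + 18*j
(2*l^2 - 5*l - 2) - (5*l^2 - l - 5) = -3*l^2 - 4*l + 3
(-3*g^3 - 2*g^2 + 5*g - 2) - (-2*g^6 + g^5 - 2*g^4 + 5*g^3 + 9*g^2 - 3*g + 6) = 2*g^6 - g^5 + 2*g^4 - 8*g^3 - 11*g^2 + 8*g - 8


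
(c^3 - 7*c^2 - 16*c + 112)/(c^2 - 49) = (c^2 - 16)/(c + 7)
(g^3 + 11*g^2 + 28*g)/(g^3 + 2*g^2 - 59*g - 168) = g*(g + 4)/(g^2 - 5*g - 24)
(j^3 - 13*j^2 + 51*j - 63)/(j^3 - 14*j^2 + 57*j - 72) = (j - 7)/(j - 8)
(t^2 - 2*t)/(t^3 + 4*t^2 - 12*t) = 1/(t + 6)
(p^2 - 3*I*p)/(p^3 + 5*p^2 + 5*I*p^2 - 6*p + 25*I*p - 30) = p*(p - 3*I)/(p^3 + 5*p^2*(1 + I) + p*(-6 + 25*I) - 30)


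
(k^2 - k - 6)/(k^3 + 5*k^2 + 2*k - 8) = (k - 3)/(k^2 + 3*k - 4)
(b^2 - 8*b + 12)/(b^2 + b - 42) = (b - 2)/(b + 7)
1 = 1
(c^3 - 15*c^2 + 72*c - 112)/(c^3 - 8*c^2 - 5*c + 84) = (c - 4)/(c + 3)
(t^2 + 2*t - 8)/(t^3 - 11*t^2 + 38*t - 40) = (t + 4)/(t^2 - 9*t + 20)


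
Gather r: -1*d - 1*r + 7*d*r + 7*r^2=-d + 7*r^2 + r*(7*d - 1)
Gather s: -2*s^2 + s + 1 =-2*s^2 + s + 1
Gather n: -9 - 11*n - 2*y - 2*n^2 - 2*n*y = -2*n^2 + n*(-2*y - 11) - 2*y - 9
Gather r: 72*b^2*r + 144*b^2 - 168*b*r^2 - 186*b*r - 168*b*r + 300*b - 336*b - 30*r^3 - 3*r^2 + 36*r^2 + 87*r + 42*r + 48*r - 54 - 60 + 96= 144*b^2 - 36*b - 30*r^3 + r^2*(33 - 168*b) + r*(72*b^2 - 354*b + 177) - 18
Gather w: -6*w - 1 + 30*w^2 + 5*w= 30*w^2 - w - 1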